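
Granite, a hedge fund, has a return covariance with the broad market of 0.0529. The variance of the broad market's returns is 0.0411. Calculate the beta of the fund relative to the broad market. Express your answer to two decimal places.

1.29

β = Cov(Rp, Rm) / Var(Rm) = 0.0529 / 0.0411 = 1.2871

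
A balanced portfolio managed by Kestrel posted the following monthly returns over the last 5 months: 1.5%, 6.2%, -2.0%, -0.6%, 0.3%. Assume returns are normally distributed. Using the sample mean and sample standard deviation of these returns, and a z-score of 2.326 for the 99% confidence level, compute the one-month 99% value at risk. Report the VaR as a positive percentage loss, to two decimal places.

6.21

r̄ = (1.5 + 6.2 − 2 − 0.6 + 0.3) / 5 = 1.0800%
Sample std dev = √[39.3080 / 4] = 3.1348%
VaR = −(r̄ − z·σ) = −(1.0800 − 2.326 × 3.1348) = −(-6.2115) = 6.2115%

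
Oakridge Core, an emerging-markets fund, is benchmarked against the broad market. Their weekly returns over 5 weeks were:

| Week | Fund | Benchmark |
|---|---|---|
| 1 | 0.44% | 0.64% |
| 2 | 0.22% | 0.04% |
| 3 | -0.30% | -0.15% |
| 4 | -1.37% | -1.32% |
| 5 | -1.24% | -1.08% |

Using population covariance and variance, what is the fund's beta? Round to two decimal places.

1.00

r̄p = -0.4500%,  r̄m = -0.3740%
Cov = Σ(rp − r̄p)(rm − r̄m) / 5 = 0.5283
Var(rm) = Σ(rm − r̄m)² / 5 = 0.5286
β = Cov / Var = 0.5283 / 0.5286 = 0.9994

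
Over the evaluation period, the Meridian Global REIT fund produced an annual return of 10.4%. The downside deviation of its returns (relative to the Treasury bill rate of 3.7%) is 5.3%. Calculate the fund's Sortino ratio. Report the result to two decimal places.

Sortino = (Rp − Rf) / σd = (10.4% − 3.7%) / 5.3% = 6.70% / 5.3% = 1.2642

1.26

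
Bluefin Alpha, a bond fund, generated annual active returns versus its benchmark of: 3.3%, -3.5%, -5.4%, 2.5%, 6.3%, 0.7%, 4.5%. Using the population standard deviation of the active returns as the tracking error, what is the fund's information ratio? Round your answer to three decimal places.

0.304

Mean return r̄ = 8.40 / 7 = 1.2000%
Population σ = √[Σ(r − r̄)² / 7] = √[108.9000 / 7] = √15.5571 = 3.9442%
IR = r̄ / tracking error = 1.2000 / 3.9442 = 0.3042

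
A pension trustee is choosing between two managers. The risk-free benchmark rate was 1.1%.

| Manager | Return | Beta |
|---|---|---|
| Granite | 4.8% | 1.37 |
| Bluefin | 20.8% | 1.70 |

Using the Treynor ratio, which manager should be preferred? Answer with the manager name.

Bluefin

Granite: Treynor = (4.8% − 1.1%) / 1.37 = 2.701
Bluefin: Treynor = (20.8% − 1.1%) / 1.70 = 11.588
Highest: Bluefin (11.588).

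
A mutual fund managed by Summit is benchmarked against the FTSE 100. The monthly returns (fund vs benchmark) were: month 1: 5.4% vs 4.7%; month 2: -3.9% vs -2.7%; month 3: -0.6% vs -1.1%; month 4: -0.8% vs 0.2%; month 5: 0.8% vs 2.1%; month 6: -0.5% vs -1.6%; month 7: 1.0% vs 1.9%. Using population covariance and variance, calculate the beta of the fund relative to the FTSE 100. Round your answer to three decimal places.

r̄p = 0.2000%,  r̄m = 0.5000%
Cov = Σ(rp − r̄p)(rm − r̄m) / 7 = 5.7271
Var(rm) = Σ(rm − r̄m)² / 7 = 5.6371
β = Cov / Var = 5.7271 / 5.6371 = 1.0160

1.016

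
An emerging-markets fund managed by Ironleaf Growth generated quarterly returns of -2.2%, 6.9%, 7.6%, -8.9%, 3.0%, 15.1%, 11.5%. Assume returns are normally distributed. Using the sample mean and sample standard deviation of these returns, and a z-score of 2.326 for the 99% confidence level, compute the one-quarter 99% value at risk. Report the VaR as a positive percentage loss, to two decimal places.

14.35

Mean return μ = 33.00 / 7 = 4.7143%
Sample std dev = √[403.1086 / 6] = 8.1966%
VaR = −(μ − z·σ) = −(4.7143 − 2.326 × 8.1966) = −(-14.3510) = 14.3510%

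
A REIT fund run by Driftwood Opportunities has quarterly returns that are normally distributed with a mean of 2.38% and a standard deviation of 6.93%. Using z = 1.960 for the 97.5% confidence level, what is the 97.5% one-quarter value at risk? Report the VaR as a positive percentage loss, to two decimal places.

11.20

VaR (as % loss) = −(μ − z·σ) = −(2.38% − 1.960 × 6.93%) = −(-11.2028%) = 11.2028%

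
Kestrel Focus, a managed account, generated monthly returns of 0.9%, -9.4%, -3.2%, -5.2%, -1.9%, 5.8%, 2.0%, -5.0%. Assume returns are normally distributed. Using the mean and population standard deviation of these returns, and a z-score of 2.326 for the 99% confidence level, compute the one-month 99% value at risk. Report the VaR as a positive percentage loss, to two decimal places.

r̄ = (0.9 − 9.4 − 3.2 − 5.2 − 1.9 + 5.8 + 2 − 5) / 8 = -16.00 / 8 = -2.0000%
Σ(r − r̄)² = (0.9 − (-2.0000))² + (-9.4 − (-2.0000))² + … = 160.7000
population σ = √(160.7000 / 8) = √20.0875 = 4.4819%
VaR = −(r̄ − z·σ) = −(-2.0000 − 2.326 × 4.4819) = −(-12.4249) = 12.4249%

12.42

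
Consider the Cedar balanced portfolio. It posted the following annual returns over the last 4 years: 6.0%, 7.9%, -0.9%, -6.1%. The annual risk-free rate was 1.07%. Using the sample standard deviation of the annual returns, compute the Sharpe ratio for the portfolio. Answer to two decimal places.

0.10

r̄ = (6 + 7.9 − 0.9 − 6.1) / 4 = 6.90 / 4 = 1.7250%
Sample std dev = √[124.5275 / 3] = 6.4428%
Sharpe = (r̄ − rf) / σ = (1.7250 − 1.07) / 6.4428 = 0.6550 / 6.4428 = 0.1017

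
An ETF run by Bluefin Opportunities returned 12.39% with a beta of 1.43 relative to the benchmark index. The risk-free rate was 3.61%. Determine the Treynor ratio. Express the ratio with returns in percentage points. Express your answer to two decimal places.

6.14

Treynor = (Rp − Rf) / β = (12.39% − 3.61%) / 1.43 = 8.78 / 1.43 = 6.1399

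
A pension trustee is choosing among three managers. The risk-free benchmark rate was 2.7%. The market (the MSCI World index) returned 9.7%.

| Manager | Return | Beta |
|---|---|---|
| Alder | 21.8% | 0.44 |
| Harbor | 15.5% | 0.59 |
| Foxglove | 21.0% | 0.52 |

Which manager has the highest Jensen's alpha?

Alder: α = 21.8% − [2.7% + 0.44 × (9.7% − 2.7%)] = 16.020
Harbor: α = 15.5% − [2.7% + 0.59 × (9.7% − 2.7%)] = 8.670
Foxglove: α = 21.0% − [2.7% + 0.52 × (9.7% − 2.7%)] = 14.660
Highest: Alder (16.020).

Alder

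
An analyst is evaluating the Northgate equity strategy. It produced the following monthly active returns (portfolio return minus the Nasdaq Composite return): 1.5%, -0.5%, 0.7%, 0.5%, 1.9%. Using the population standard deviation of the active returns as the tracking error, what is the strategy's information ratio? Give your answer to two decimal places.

r̄ = (1.5 − 0.5 + 0.7 + 0.5 + 1.9) / 5 = 4.10 / 5 = 0.8200%
Σ(r − r̄)² = 3.4880; population σ = √(3.4880/5) = 0.8352%
IR = r̄ / tracking error = 0.8200 / 0.8352 = 0.9818

0.98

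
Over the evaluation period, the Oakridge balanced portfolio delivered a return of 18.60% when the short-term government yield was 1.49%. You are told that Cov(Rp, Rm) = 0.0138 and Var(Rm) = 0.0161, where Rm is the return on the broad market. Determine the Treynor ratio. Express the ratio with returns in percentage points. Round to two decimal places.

19.96

β = Cov / Var = 0.0138 / 0.0161 = 0.8571
Treynor = (Rp − Rf) / β = (18.60% − 1.49%) / 0.8571 = 17.11 / 0.8571 = 19.9627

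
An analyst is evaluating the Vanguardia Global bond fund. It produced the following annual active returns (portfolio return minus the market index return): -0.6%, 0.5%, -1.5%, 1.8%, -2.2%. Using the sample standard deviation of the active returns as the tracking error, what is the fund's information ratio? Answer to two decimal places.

Mean return r̄ = -2.00 / 5 = -0.4000%
Σ(r − r̄)² = (-0.6 − (-0.4000))² + (0.5 − (-0.4000))² + (-1.5 − (-0.4000))² + … = 10.1400
σ = √[10.1400 / 4] = 1.5922%
IR = r̄ / tracking error = -0.4000 / 1.5922 = -0.2512

-0.25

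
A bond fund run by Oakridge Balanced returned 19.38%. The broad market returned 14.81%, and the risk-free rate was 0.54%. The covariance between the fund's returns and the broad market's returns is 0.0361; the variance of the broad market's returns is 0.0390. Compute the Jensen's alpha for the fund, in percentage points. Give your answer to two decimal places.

5.63

β = Cov / Var = 0.0361 / 0.0390 = 0.9256
E[R] = Rf + β(Rm − Rf) = 0.54% + 0.9256 × (14.81% − 0.54%) = 13.7483%
α = Rp − E[R] = 19.38% − 13.7483% = 5.6317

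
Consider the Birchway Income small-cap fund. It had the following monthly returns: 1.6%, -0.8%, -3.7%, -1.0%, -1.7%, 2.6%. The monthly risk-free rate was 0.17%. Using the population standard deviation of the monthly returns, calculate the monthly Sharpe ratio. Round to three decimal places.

-0.322

Mean return μ = -3.00 / 6 = -0.5000%
Population std dev = √[26.0400 / 6] = 2.0833%
Sharpe = (μ − rf) / σ = (-0.5000 − 0.17) / 2.0833 = -0.6700 / 2.0833 = -0.3216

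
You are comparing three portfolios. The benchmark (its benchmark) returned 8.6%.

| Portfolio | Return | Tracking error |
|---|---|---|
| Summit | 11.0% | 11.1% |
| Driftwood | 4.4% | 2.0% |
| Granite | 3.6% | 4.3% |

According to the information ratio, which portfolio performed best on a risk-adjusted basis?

Summit

Summit: IR = (11.0% − 8.6%) / 11.1% = 0.216
Driftwood: IR = (4.4% − 8.6%) / 2.0% = -2.100
Granite: IR = (3.6% − 8.6%) / 4.3% = -1.163
Highest: Summit (0.216).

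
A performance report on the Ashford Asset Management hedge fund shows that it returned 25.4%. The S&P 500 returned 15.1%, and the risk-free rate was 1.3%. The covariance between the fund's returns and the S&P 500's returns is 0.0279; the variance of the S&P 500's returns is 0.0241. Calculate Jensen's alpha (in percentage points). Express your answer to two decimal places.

β = Cov / Var = 0.0279 / 0.0241 = 1.1577
E[R] = Rf + β(Rm − Rf) = 1.3% + 1.1577 × (15.1% − 1.3%) = 17.2763%
α = Rp − E[R] = 25.4% − 17.2763% = 8.1237

8.12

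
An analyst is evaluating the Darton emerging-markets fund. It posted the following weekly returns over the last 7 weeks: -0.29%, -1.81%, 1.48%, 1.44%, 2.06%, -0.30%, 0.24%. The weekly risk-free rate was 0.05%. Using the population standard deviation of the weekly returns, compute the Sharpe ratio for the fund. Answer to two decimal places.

μ = (-0.29 − 1.81 + 1.48 + 1.44 + 2.06 − 0.3 + 0.24) / 7 = 2.820 / 7 = 0.4029%
Population σ = √[Σ(r − μ)² / 7] = √[10.8793 / 7] = √1.5542 = 1.2467%
Sharpe = (μ − rf) / σ = (0.4029 − 0.05) / 1.2467 = 0.3529 / 1.2467 = 0.2831

0.28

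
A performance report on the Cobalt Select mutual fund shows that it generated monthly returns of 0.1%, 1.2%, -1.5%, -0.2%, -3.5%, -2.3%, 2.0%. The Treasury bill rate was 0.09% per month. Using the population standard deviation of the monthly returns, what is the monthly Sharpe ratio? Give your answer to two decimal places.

-0.38

r̄ = (0.1 + 1.2 − 1.5 − 0.2 − 3.5 − 2.3 + 2) / 7 = -0.6000%
Σ(r − r̄)² = (0.1 − (-0.6000))² + (1.2 − (-0.6000))² + (-1.5 − (-0.6000))² + … = 22.7600
population σ = √(22.7600 / 7) = √3.2514 = 1.8032%
Sharpe = (r̄ − rf) / σ = (-0.6000 − 0.09) / 1.8032 = -0.6900 / 1.8032 = -0.3827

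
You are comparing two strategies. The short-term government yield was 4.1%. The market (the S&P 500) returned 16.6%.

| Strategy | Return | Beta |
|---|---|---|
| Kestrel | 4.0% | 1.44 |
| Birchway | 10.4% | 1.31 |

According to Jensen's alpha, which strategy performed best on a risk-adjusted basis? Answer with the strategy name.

Birchway

Kestrel: α = 4.0% − [4.1% + 1.44 × (16.6% − 4.1%)] = -18.100
Birchway: α = 10.4% − [4.1% + 1.31 × (16.6% − 4.1%)] = -10.075
Highest: Birchway (-10.075).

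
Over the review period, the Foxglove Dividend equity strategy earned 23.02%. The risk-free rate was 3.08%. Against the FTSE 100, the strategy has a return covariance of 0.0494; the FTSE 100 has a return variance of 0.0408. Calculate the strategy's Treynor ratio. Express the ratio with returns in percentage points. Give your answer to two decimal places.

16.47

β = Cov / Var = 0.0494 / 0.0408 = 1.2108
Treynor = (Rp − Rf) / β = (23.02% − 3.08%) / 1.2108 = 19.94 / 1.2108 = 16.4685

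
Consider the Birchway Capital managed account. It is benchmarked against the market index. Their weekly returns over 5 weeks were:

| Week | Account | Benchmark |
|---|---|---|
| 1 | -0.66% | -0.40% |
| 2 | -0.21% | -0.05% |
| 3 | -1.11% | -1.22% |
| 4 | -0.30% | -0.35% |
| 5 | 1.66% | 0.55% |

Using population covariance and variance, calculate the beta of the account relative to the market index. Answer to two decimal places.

r̄p = -0.1240%,  r̄m = -0.2940%
Cov = Σ(rp − r̄p)(rm − r̄m) / 5 = 0.4929
Var(rm) = Σ(rm − r̄m)² / 5 = 0.3287
β = Cov / Var = 0.4929 / 0.3287 = 1.4995

1.50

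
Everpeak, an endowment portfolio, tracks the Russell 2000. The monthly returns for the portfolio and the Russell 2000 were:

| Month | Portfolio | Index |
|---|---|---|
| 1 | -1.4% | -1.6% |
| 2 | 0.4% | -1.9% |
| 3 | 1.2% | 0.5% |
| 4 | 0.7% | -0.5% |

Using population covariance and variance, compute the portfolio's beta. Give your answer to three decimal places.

0.698

r̄p = 0.2250%,  r̄m = -0.8750%
Cov = Σ(rp − r̄p)(rm − r̄m) / 4 = 0.6294
Var(rm) = Σ(rm − r̄m)² / 4 = 0.9019
β = Cov / Var = 0.6294 / 0.9019 = 0.6979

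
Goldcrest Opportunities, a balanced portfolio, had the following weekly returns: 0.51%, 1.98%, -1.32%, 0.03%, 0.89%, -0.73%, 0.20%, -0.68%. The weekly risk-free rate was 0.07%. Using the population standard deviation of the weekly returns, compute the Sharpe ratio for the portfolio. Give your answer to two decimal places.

0.04

r̄ = (0.51 + 1.98 − 1.32 + 0.03 + 0.89 − 0.73 + 0.2 − 0.68) / 8 = 0.880 / 8 = 0.1100%
Population σ = √[Σ(r − r̄)² / 8] = √[7.6544 / 8] = √0.9568 = 0.9782%
Sharpe = (r̄ − rf) / σ = (0.1100 − 0.07) / 0.9782 = 0.0400 / 0.9782 = 0.0409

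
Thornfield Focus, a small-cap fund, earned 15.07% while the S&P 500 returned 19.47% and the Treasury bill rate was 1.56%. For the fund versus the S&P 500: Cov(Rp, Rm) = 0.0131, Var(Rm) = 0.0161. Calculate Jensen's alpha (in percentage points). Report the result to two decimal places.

-1.06

β = Cov / Var = 0.0131 / 0.0161 = 0.8137
E[R] = Rf + β(Rm − Rf) = 1.56% + 0.8137 × (19.47% − 1.56%) = 16.1334%
α = Rp − E[R] = 15.07% − 16.1334% = -1.0634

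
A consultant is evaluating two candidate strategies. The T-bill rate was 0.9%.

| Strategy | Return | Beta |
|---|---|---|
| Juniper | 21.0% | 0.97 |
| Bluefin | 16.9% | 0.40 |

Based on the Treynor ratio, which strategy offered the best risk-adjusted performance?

Juniper: Treynor = (21.0% − 0.9%) / 0.97 = 20.722
Bluefin: Treynor = (16.9% − 0.9%) / 0.40 = 40.000
Highest: Bluefin (40.000).

Bluefin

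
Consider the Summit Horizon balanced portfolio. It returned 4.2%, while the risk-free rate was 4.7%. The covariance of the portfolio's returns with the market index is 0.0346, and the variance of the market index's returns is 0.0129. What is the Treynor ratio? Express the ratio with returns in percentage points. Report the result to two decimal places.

-0.19

β = Cov / Var = 0.0346 / 0.0129 = 2.6822
Treynor = (Rp − Rf) / β = (4.2% − 4.7%) / 2.6822 = -0.50 / 2.6822 = -0.1864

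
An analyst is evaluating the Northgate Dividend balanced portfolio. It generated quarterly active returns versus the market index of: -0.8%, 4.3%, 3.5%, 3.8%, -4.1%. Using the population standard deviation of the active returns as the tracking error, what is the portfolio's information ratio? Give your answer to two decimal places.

0.41

Mean return r̄ = 6.70 / 5 = 1.3400%
Σ(r − r̄)² = 53.6520; population σ = √(53.6520/5) = 3.2757%
IR = r̄ / tracking error = 1.3400 / 3.2757 = 0.4091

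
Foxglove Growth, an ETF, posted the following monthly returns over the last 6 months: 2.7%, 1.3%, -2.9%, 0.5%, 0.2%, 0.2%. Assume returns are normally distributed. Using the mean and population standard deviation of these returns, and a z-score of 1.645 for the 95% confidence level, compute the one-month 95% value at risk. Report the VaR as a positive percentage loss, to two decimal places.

r̄ = (2.7 + 1.3 − 2.9 + 0.5 + 0.2 + 0.2) / 6 = 2.00 / 6 = 0.3333%
Population std dev = √[17.0533 / 6] = 1.6859%
VaR = −(r̄ − z·σ) = −(0.3333 − 1.645 × 1.6859) = −(-2.4400) = 2.4400%

2.44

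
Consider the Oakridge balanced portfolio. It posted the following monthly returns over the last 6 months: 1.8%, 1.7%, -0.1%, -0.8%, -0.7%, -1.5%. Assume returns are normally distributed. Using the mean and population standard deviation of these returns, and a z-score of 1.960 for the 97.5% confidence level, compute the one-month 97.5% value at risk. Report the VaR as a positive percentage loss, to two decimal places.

2.40

r̄ = (1.8 + 1.7 − 0.1 − 0.8 − 0.7 − 1.5) / 6 = 0.0667%
Σ(r − r̄)² = (1.8 − 0.0667)² + (1.7 − 0.0667)² + (-0.1 − 0.0667)² + … = 9.4933
population σ = √(9.4933 / 6) = √1.5822 = 1.2579%
VaR = −(r̄ − z·σ) = −(0.0667 − 1.960 × 1.2579) = −(-2.3988) = 2.3988%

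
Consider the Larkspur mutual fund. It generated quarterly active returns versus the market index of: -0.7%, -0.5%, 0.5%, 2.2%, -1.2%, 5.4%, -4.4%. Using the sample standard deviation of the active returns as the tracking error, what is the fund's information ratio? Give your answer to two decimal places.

0.06

r̄ = (-0.7 − 0.5 + 0.5 + 2.2 − 1.2 + 5.4 − 4.4) / 7 = 0.1857%
Sample σ = √[Σ(r − r̄)² / 6] = √[55.5486 / 6] = √9.2581 = 3.0427%
IR = r̄ / tracking error = 0.1857 / 3.0427 = 0.0610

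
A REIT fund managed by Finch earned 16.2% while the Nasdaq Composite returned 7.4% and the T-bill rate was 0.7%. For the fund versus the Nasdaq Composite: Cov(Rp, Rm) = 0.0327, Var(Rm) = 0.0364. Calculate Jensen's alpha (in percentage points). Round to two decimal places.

9.48

β = Cov / Var = 0.0327 / 0.0364 = 0.8984
E[R] = Rf + β(Rm − Rf) = 0.7% + 0.8984 × (7.4% − 0.7%) = 6.7193%
α = Rp − E[R] = 16.2% − 6.7193% = 9.4807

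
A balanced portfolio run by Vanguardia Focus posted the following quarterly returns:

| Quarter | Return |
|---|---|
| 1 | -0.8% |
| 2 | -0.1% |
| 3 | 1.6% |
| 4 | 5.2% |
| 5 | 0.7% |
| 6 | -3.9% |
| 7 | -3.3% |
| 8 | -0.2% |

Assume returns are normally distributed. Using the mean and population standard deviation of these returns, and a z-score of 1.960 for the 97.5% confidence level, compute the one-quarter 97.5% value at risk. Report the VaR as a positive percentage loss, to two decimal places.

r̄ = (-0.8 − 0.1 + 1.6 + 5.2 + 0.7 − 3.9 − 3.3 − 0.2) / 8 = -0.80 / 8 = -0.1000%
Population std dev = √[56.8000 / 8] = 2.6646%
VaR = −(r̄ − z·σ) = −(-0.1000 − 1.960 × 2.6646) = −(-5.3226) = 5.3226%

5.32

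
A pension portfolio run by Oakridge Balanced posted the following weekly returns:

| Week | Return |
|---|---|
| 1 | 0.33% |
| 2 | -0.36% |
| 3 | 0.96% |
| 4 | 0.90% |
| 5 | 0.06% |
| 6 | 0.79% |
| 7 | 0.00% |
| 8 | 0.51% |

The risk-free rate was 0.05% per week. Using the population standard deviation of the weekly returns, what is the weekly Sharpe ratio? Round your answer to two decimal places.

Mean return r̄ = 3.190 / 8 = 0.3988%
Population std dev = √[1.5859 / 8] = 0.4452%
Sharpe = (r̄ − rf) / σ = (0.3988 − 0.05) / 0.4452 = 0.3488 / 0.4452 = 0.7835

0.78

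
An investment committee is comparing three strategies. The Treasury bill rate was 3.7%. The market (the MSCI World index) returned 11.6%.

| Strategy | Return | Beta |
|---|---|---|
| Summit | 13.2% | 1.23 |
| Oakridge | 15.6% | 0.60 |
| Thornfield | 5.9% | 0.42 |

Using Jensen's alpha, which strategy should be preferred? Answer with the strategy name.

Oakridge

Summit: α = 13.2% − [3.7% + 1.23 × (11.6% − 3.7%)] = -0.217
Oakridge: α = 15.6% − [3.7% + 0.60 × (11.6% − 3.7%)] = 7.160
Thornfield: α = 5.9% − [3.7% + 0.42 × (11.6% − 3.7%)] = -1.118
Highest: Oakridge (7.160).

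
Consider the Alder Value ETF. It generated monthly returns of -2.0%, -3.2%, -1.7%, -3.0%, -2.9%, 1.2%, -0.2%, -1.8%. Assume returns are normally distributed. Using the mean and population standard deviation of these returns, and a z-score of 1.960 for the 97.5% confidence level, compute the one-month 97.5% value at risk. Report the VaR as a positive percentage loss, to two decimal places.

Mean return r̄ = -13.60 / 8 = -1.7000%
Σ(r − r̄)² = (-2 − (-1.7000))² + (-3.2 − (-1.7000))² + … = 16.1400
σ = √[16.1400 / 8] = 1.4204%
VaR = −(r̄ − z·σ) = −(-1.7000 − 1.960 × 1.4204) = −(-4.4840) = 4.4840%

4.48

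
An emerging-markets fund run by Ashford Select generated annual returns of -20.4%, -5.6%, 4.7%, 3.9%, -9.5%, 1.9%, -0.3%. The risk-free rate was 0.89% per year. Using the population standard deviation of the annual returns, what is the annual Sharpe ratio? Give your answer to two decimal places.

-0.54

r̄ = (-20.4 − 5.6 + 4.7 + 3.9 − 9.5 + 1.9 − 0.3) / 7 = -25.30 / 7 = -3.6143%
Population std dev = √[487.3286 / 7] = 8.3438%
Sharpe = (r̄ − rf) / σ = (-3.6143 − 0.89) / 8.3438 = -4.5043 / 8.3438 = -0.5398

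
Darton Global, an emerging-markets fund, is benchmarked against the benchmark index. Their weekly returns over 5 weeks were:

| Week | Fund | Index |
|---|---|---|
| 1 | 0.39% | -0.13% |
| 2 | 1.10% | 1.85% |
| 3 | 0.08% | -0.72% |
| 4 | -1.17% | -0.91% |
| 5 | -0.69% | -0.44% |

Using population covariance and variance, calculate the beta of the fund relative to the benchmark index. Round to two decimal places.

0.66

r̄p = -0.0580%,  r̄m = -0.0700%
Cov = Σ(rp − r̄p)(rm − r̄m) / 5 = 0.6549
Var(rm) = Σ(rm − r̄m)² / 5 = 0.9910
β = Cov / Var = 0.6549 / 0.9910 = 0.6608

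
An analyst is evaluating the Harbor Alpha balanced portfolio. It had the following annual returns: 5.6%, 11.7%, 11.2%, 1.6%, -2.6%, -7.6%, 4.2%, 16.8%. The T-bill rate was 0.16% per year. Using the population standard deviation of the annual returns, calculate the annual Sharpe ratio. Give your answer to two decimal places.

0.66

Mean return r̄ = 40.90 / 8 = 5.1125%
Σ(r − r̄)² = 451.5488; population σ = √(451.5488/8) = 7.5129%
Sharpe = (r̄ − rf) / σ = (5.1125 − 0.16) / 7.5129 = 4.9525 / 7.5129 = 0.6592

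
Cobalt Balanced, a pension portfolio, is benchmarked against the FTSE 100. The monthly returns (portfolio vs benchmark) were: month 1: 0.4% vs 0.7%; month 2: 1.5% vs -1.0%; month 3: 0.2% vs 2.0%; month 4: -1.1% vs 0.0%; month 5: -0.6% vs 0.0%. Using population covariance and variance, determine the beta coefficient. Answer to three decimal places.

r̄p = 0.0800%,  r̄m = 0.3400%
Cov = Σ(rp − r̄p)(rm − r̄m) / 5 = -0.1912
Var(rm) = Σ(rm − r̄m)² / 5 = 0.9824
β = Cov / Var = -0.1912 / 0.9824 = -0.1946

-0.195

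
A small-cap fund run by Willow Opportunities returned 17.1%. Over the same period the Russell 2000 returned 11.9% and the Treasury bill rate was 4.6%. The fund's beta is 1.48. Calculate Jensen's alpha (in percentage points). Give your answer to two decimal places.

1.70

CAPM expected return = Rf + β(Rm − Rf) = 4.6% + 1.48 × (11.9% − 4.6%) = 4.6 + 1.48 × 7.30 = 15.4040%
Jensen's α = Rp − E[R] = 17.1% − 15.4040% = 1.6960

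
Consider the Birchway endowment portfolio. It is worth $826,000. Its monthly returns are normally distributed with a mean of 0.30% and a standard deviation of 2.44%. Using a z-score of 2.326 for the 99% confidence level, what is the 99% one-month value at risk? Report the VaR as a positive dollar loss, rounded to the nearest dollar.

$44,401

Return at the 99% tail: μ − z·σ = 0.30% − 2.326 × 2.44% = 0.3 − 5.67544 = -5.37544%
VaR = −(-5.37544%) × $826,000 = 5.37544% × $826,000 = $44,401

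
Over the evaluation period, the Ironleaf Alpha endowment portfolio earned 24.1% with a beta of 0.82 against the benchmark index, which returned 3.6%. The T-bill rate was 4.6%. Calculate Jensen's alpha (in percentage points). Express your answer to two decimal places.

CAPM expected return = Rf + β(Rm − Rf) = 4.6% + 0.82 × (3.6% − 4.6%) = 4.6 + 0.82 × -1.00 = 3.7800%
Jensen's α = Rp − E[R] = 24.1% − 3.7800% = 20.3200

20.32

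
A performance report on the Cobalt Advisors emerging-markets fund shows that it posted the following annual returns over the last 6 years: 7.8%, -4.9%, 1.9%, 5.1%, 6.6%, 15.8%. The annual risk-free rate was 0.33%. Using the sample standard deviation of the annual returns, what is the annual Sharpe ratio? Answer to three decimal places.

0.739

r̄ = (7.8 − 4.9 + 1.9 + 5.1 + 6.6 + 15.8) / 6 = 32.30 / 6 = 5.3833%
Sample σ = √[Σ(r − r̄)² / 5] = √[233.7883 / 5] = √46.7577 = 6.8380%
Sharpe = (r̄ − rf) / σ = (5.3833 − 0.33) / 6.8380 = 5.0533 / 6.8380 = 0.7390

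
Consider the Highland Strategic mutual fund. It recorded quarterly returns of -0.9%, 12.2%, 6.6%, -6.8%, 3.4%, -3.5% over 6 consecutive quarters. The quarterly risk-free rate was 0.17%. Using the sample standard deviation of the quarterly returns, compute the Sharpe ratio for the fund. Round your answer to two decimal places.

0.24

Mean return r̄ = 11.00 / 6 = 1.8333%
Σ(r − r̄)² = 243.0933; sample σ = √(243.0933/5) = 6.9727%
Sharpe = (r̄ − rf) / σ = (1.8333 − 0.17) / 6.9727 = 1.6633 / 6.9727 = 0.2385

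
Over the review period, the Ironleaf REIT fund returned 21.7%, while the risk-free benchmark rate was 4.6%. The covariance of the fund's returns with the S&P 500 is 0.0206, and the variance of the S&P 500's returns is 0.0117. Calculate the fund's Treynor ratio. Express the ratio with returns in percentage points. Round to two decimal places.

9.71

β = Cov / Var = 0.0206 / 0.0117 = 1.7607
Treynor = (Rp − Rf) / β = (21.7% − 4.6%) / 1.7607 = 17.10 / 1.7607 = 9.7120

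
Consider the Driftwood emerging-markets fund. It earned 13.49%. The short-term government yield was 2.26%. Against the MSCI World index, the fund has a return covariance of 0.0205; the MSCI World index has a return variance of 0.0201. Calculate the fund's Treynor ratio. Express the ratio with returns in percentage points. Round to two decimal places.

β = Cov / Var = 0.0205 / 0.0201 = 1.0199
Treynor = (Rp − Rf) / β = (13.49% − 2.26%) / 1.0199 = 11.23 / 1.0199 = 11.0109

11.01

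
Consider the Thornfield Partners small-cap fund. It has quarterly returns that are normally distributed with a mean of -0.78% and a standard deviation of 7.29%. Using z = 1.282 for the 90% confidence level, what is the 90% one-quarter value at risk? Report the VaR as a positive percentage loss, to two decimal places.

VaR (as % loss) = −(μ − z·σ) = −(-0.78% − 1.282 × 7.29%) = −(-10.12578%) = 10.12578%

10.13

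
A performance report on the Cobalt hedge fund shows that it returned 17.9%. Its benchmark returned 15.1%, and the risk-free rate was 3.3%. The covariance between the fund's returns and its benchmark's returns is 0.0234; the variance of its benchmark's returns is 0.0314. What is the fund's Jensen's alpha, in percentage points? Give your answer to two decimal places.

5.81

β = Cov / Var = 0.0234 / 0.0314 = 0.7452
E[R] = Rf + β(Rm − Rf) = 3.3% + 0.7452 × (15.1% − 3.3%) = 12.0934%
α = Rp − E[R] = 17.9% − 12.0934% = 5.8066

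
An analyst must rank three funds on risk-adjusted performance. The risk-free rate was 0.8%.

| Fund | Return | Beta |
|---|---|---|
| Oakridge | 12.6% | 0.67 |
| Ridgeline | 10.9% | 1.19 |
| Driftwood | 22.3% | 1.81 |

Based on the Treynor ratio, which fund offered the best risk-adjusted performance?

Oakridge: Treynor = (12.6% − 0.8%) / 0.67 = 17.612
Ridgeline: Treynor = (10.9% − 0.8%) / 1.19 = 8.487
Driftwood: Treynor = (22.3% − 0.8%) / 1.81 = 11.878
Highest: Oakridge (17.612).

Oakridge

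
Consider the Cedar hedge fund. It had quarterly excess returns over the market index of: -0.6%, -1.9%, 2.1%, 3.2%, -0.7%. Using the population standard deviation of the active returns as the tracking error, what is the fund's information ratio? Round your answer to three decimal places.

0.220

Mean return μ = 2.10 / 5 = 0.4200%
Population σ = √[Σ(r − μ)² / 5] = √[18.2280 / 5] = √3.6456 = 1.9093%
IR = μ / tracking error = 0.4200 / 1.9093 = 0.2200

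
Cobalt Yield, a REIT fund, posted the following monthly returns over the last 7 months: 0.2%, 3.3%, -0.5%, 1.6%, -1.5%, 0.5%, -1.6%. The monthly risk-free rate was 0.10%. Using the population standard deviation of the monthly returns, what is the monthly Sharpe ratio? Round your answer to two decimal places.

0.12

r̄ = (0.2 + 3.3 − 0.5 + 1.6 − 1.5 + 0.5 − 1.6) / 7 = 0.2857%
Population σ = √[Σ(r − r̄)² / 7] = √[18.2286 / 7] = √2.6041 = 1.6137%
Sharpe = (r̄ − rf) / σ = (0.2857 − 0.1) / 1.6137 = 0.1857 / 1.6137 = 0.1151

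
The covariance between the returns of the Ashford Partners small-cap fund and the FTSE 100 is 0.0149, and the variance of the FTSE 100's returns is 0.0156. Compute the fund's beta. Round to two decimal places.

β = Cov(Rp, Rm) / Var(Rm) = 0.0149 / 0.0156 = 0.9551

0.96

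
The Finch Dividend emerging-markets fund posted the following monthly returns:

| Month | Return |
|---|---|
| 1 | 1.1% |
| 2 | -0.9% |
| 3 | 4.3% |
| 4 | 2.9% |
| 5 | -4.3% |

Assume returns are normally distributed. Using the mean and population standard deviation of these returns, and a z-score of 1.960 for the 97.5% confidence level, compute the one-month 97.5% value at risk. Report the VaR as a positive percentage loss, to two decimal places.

r̄ = (1.1 − 0.9 + 4.3 + 2.9 − 4.3) / 5 = 0.6200%
Σ(r − r̄)² = (1.1 − 0.6200)² + (-0.9 − 0.6200)² + … = 45.4880
σ = √[45.4880 / 5] = 3.0162%
VaR = −(r̄ − z·σ) = −(0.6200 − 1.960 × 3.0162) = −(-5.2918) = 5.2918%

5.29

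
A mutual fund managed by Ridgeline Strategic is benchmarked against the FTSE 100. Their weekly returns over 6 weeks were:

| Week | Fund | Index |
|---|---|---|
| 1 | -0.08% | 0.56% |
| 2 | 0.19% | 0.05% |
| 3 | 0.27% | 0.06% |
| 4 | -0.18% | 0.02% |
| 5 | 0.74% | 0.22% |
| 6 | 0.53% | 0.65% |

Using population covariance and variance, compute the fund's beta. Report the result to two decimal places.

0.27

r̄p = 0.2450%,  r̄m = 0.2600%
Cov = Σ(rp − r̄p)(rm − r̄m) / 6 = 0.0171
Var(rm) = Σ(rm − r̄m)² / 6 = 0.0642
β = Cov / Var = 0.0171 / 0.0642 = 0.2664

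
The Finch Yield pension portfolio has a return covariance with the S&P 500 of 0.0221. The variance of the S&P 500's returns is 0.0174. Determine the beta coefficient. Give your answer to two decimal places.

β = Cov(Rp, Rm) / Var(Rm) = 0.0221 / 0.0174 = 1.2701

1.27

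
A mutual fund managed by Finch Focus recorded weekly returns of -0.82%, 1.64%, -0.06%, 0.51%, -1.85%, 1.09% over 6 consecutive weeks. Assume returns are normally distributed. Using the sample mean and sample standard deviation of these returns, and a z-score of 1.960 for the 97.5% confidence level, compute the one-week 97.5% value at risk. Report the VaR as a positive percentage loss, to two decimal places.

r̄ = (-0.82 + 1.64 − 0.06 + 0.51 − 1.85 + 1.09) / 6 = 0.0850%
Σ(r − r̄)² = 8.1930; sample σ = √(8.1930/5) = 1.2801%
VaR = −(r̄ − z·σ) = −(0.0850 − 1.960 × 1.2801) = −(-2.4240) = 2.4240%

2.42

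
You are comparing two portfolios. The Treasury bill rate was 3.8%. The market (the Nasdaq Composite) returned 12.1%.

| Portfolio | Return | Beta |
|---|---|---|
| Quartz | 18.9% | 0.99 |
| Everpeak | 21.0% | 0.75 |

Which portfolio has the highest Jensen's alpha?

Quartz: α = 18.9% − [3.8% + 0.99 × (12.1% − 3.8%)] = 6.883
Everpeak: α = 21.0% − [3.8% + 0.75 × (12.1% − 3.8%)] = 10.975
Highest: Everpeak (10.975).

Everpeak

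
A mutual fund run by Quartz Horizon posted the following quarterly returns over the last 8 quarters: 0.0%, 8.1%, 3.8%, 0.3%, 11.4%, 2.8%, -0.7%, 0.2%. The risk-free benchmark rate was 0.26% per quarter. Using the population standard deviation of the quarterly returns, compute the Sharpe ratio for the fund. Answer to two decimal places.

r̄ = (0 + 8.1 + 3.8 + 0.3 + 11.4 + 2.8 − 0.7 + 0.2) / 8 = 25.90 / 8 = 3.2375%
Σ(r − r̄)² = 134.6188; population σ = √(134.6188/8) = 4.1021%
Sharpe = (r̄ − rf) / σ = (3.2375 − 0.26) / 4.1021 = 2.9775 / 4.1021 = 0.7258

0.73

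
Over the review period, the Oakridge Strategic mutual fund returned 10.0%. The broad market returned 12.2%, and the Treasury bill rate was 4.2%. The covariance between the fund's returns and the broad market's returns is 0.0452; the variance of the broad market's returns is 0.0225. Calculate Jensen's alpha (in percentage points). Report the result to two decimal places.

-10.27

β = Cov / Var = 0.0452 / 0.0225 = 2.0089
E[R] = Rf + β(Rm − Rf) = 4.2% + 2.0089 × (12.2% − 4.2%) = 20.2712%
α = Rp − E[R] = 10.0% − 20.2712% = -10.2712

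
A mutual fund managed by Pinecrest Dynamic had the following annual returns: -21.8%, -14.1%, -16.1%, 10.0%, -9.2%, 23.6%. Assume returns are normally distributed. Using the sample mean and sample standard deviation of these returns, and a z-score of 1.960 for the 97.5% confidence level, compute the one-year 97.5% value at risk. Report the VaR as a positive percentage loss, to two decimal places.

r̄ = (-21.8 − 14.1 − 16.1 + 10 − 9.2 + 23.6) / 6 = -27.60 / 6 = -4.6000%
Σ(r − r̄)² = 1547.9000; sample σ = √(1547.9000/5) = 17.5949%
VaR = −(r̄ − z·σ) = −(-4.6000 − 1.960 × 17.5949) = −(-39.0860) = 39.0860%

39.09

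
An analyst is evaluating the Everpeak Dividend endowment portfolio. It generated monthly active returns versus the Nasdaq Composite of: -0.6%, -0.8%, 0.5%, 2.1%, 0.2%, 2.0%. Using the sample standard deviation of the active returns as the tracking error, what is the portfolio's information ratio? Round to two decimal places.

0.45

μ = (-0.6 − 0.8 + 0.5 + 2.1 + 0.2 + 2) / 6 = 3.40 / 6 = 0.5667%
Σ(r − μ)² = (-0.6 − 0.5667)² + (-0.8 − 0.5667)² + (0.5 − 0.5667)² + … = 7.7733
sample σ = √(7.7733 / 5) = √1.5547 = 1.2469%
IR = μ / tracking error = 0.5667 / 1.2469 = 0.4545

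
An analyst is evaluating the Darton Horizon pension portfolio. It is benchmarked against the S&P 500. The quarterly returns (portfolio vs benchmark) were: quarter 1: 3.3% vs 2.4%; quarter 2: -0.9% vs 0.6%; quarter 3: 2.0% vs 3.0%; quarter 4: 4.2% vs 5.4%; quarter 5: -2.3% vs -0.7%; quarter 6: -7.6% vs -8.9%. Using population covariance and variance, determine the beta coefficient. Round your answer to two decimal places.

r̄p = -0.2167%,  r̄m = 0.3000%
Cov = Σ(rp − r̄p)(rm − r̄m) / 6 = 17.6167
Var(rm) = Σ(rm − r̄m)² / 6 = 20.5733
β = Cov / Var = 17.6167 / 20.5733 = 0.8563

0.86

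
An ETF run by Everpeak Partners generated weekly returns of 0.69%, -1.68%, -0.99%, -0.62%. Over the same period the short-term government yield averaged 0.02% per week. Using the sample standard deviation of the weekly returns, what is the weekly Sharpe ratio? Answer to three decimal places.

μ = (0.69 − 1.68 − 0.99 − 0.62) / 4 = -0.6500%
Sample std dev = √[2.9730 / 3] = 0.9955%
Sharpe = (μ − rf) / σ = (-0.6500 − 0.02) / 0.9955 = -0.6700 / 0.9955 = -0.6730

-0.673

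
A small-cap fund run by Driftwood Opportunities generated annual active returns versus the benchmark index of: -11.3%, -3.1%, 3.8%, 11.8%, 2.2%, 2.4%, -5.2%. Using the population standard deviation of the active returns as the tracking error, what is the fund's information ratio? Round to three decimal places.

r̄ = (-11.3 − 3.1 + 3.8 + 11.8 + 2.2 + 2.4 − 5.2) / 7 = 0.0857%
Σ(r − r̄)² = (-11.3 − 0.0857)² + (-3.1 − 0.0857)² + (3.8 − 0.0857)² + … = 328.5686
σ = √[328.5686 / 7] = 6.8512%
IR = r̄ / tracking error = 0.0857 / 6.8512 = 0.0125

0.013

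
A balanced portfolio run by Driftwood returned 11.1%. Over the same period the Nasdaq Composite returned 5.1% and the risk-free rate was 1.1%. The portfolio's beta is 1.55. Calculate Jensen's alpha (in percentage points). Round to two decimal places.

CAPM expected return = Rf + β(Rm − Rf) = 1.1% + 1.55 × (5.1% − 1.1%) = 1.1 + 1.55 × 4.00 = 7.3000%
Jensen's α = Rp − E[R] = 11.1% − 7.3000% = 3.8000

3.80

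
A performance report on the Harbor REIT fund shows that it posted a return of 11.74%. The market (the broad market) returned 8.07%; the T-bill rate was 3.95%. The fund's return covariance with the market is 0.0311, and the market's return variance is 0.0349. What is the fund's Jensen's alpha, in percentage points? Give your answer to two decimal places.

4.12

β = Cov / Var = 0.0311 / 0.0349 = 0.8911
E[R] = Rf + β(Rm − Rf) = 3.95% + 0.8911 × (8.07% − 3.95%) = 7.6213%
α = Rp − E[R] = 11.74% − 7.6213% = 4.1187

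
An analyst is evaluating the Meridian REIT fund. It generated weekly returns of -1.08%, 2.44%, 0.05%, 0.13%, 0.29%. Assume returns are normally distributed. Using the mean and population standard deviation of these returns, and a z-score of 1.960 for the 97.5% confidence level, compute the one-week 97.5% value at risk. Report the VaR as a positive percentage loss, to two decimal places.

μ = (-1.08 + 2.44 + 0.05 + 0.13 + 0.29) / 5 = 0.3660%
Population std dev = √[6.5537 / 5] = 1.1449%
VaR = −(μ − z·σ) = −(0.3660 − 1.960 × 1.1449) = −(-1.8780) = 1.8780%

1.88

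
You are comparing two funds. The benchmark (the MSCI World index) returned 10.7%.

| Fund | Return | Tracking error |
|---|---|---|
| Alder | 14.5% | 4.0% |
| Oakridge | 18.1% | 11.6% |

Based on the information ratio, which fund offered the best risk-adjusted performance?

Alder

Alder: IR = (14.5% − 10.7%) / 4.0% = 0.950
Oakridge: IR = (18.1% − 10.7%) / 11.6% = 0.638
Highest: Alder (0.950).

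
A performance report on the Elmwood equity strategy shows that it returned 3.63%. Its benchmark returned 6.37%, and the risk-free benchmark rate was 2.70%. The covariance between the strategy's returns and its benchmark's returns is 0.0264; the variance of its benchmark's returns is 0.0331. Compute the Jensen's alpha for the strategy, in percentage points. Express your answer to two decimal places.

-2.00

β = Cov / Var = 0.0264 / 0.0331 = 0.7976
E[R] = Rf + β(Rm − Rf) = 2.70% + 0.7976 × (6.37% − 2.70%) = 5.6272%
α = Rp − E[R] = 3.63% − 5.6272% = -1.9972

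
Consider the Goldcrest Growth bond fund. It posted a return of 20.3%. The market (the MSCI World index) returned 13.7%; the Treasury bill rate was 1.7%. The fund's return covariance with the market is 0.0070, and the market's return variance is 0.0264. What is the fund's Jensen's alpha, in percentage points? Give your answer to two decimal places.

β = Cov / Var = 0.0070 / 0.0264 = 0.2652
E[R] = Rf + β(Rm − Rf) = 1.7% + 0.2652 × (13.7% − 1.7%) = 4.8824%
α = Rp − E[R] = 20.3% − 4.8824% = 15.4176

15.42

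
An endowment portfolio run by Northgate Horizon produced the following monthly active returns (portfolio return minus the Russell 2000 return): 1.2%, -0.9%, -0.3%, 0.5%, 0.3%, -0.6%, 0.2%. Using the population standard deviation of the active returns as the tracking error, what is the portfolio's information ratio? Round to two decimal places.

Mean return r̄ = 0.40 / 7 = 0.0571%
Population std dev = √[3.0571 / 7] = 0.6609%
IR = r̄ / tracking error = 0.0571 / 0.6609 = 0.0864

0.09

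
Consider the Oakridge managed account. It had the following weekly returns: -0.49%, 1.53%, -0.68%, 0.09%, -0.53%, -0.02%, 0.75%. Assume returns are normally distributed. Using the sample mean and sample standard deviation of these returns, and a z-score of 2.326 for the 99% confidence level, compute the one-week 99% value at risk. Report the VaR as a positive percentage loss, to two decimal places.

r̄ = (-0.49 + 1.53 − 0.68 + 0.09 − 0.53 − 0.02 + 0.75) / 7 = 0.650 / 7 = 0.0929%
Σ(r − r̄)² = 3.8349; sample σ = √(3.8349/6) = 0.7995%
VaR = −(r̄ − z·σ) = −(0.0929 − 2.326 × 0.7995) = −(-1.7667) = 1.7667%

1.77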